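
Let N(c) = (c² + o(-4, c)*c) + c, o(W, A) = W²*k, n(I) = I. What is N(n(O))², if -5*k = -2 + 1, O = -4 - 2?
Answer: 2916/25 ≈ 116.64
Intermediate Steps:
O = -6
k = ⅕ (k = -(-2 + 1)/5 = -⅕*(-1) = ⅕ ≈ 0.20000)
o(W, A) = W²/5 (o(W, A) = W²*(⅕) = W²/5)
N(c) = c² + 21*c/5 (N(c) = (c² + ((⅕)*(-4)²)*c) + c = (c² + ((⅕)*16)*c) + c = (c² + 16*c/5) + c = c² + 21*c/5)
N(n(O))² = ((⅕)*(-6)*(21 + 5*(-6)))² = ((⅕)*(-6)*(21 - 30))² = ((⅕)*(-6)*(-9))² = (54/5)² = 2916/25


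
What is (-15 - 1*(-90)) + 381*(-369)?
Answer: -140514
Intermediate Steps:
(-15 - 1*(-90)) + 381*(-369) = (-15 + 90) - 140589 = 75 - 140589 = -140514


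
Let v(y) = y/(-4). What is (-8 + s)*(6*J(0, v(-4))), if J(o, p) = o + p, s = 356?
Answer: 2088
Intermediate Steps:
v(y) = -y/4 (v(y) = y*(-¼) = -y/4)
(-8 + s)*(6*J(0, v(-4))) = (-8 + 356)*(6*(0 - ¼*(-4))) = 348*(6*(0 + 1)) = 348*(6*1) = 348*6 = 2088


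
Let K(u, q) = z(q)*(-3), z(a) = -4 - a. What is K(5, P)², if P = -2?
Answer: 36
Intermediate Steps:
K(u, q) = 12 + 3*q (K(u, q) = (-4 - q)*(-3) = 12 + 3*q)
K(5, P)² = (12 + 3*(-2))² = (12 - 6)² = 6² = 36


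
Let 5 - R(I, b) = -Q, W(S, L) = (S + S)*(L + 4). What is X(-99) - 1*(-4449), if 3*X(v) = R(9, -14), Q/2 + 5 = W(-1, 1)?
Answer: 13322/3 ≈ 4440.7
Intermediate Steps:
W(S, L) = 2*S*(4 + L) (W(S, L) = (2*S)*(4 + L) = 2*S*(4 + L))
Q = -30 (Q = -10 + 2*(2*(-1)*(4 + 1)) = -10 + 2*(2*(-1)*5) = -10 + 2*(-10) = -10 - 20 = -30)
R(I, b) = -25 (R(I, b) = 5 - (-1)*(-30) = 5 - 1*30 = 5 - 30 = -25)
X(v) = -25/3 (X(v) = (1/3)*(-25) = -25/3)
X(-99) - 1*(-4449) = -25/3 - 1*(-4449) = -25/3 + 4449 = 13322/3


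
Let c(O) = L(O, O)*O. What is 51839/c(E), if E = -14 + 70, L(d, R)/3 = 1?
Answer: 51839/168 ≈ 308.57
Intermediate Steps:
L(d, R) = 3 (L(d, R) = 3*1 = 3)
E = 56
c(O) = 3*O
51839/c(E) = 51839/((3*56)) = 51839/168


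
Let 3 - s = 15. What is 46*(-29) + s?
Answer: -1346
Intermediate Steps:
s = -12 (s = 3 - 1*15 = 3 - 15 = -12)
46*(-29) + s = 46*(-29) - 12 = -1334 - 12 = -1346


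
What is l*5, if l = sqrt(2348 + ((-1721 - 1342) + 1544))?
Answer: 5*sqrt(829) ≈ 143.96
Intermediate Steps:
l = sqrt(829) (l = sqrt(2348 + (-3063 + 1544)) = sqrt(2348 - 1519) = sqrt(829) ≈ 28.792)
l*5 = sqrt(829)*5 = 5*sqrt(829)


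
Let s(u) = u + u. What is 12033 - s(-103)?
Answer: 12239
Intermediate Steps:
s(u) = 2*u
12033 - s(-103) = 12033 - 2*(-103) = 12033 - 1*(-206) = 12033 + 206 = 12239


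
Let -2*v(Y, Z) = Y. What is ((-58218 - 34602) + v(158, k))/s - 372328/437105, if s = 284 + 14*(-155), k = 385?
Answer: 39904406787/824380030 ≈ 48.405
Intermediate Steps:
v(Y, Z) = -Y/2
s = -1886 (s = 284 - 2170 = -1886)
((-58218 - 34602) + v(158, k))/s - 372328/437105 = ((-58218 - 34602) - 1/2*158)/(-1886) - 372328/437105 = (-92820 - 79)*(-1/1886) - 372328*1/437105 = -92899*(-1/1886) - 372328/437105 = 92899/1886 - 372328/437105 = 39904406787/824380030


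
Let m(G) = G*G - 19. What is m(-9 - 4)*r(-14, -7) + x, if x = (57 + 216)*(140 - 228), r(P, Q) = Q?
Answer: -25074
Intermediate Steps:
m(G) = -19 + G² (m(G) = G² - 19 = -19 + G²)
x = -24024 (x = 273*(-88) = -24024)
m(-9 - 4)*r(-14, -7) + x = (-19 + (-9 - 4)²)*(-7) - 24024 = (-19 + (-13)²)*(-7) - 24024 = (-19 + 169)*(-7) - 24024 = 150*(-7) - 24024 = -1050 - 24024 = -25074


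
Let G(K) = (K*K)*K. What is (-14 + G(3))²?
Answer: 169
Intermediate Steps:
G(K) = K³ (G(K) = K²*K = K³)
(-14 + G(3))² = (-14 + 3³)² = (-14 + 27)² = 13² = 169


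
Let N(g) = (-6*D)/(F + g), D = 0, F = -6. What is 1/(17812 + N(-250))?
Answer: 1/17812 ≈ 5.6142e-5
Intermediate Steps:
N(g) = 0 (N(g) = (-6*0)/(-6 + g) = 0/(-6 + g) = 0)
1/(17812 + N(-250)) = 1/(17812 + 0) = 1/17812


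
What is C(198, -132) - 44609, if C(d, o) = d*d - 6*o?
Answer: -4613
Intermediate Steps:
C(d, o) = d**2 - 6*o
C(198, -132) - 44609 = (198**2 - 6*(-132)) - 44609 = (39204 + 792) - 44609 = 39996 - 44609 = -4613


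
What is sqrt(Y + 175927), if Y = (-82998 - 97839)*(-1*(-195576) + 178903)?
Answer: 2*I*sqrt(16929870749) ≈ 2.6023e+5*I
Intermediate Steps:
Y = -67719658923 (Y = -180837*(195576 + 178903) = -180837*374479 = -67719658923)
sqrt(Y + 175927) = sqrt(-67719658923 + 175927) = sqrt(-67719482996) = 2*I*sqrt(16929870749)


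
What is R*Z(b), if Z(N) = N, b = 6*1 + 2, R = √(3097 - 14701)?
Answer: 16*I*√2901 ≈ 861.78*I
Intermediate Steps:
R = 2*I*√2901 (R = √(-11604) = 2*I*√2901 ≈ 107.72*I)
b = 8 (b = 6 + 2 = 8)
R*Z(b) = (2*I*√2901)*8 = 16*I*√2901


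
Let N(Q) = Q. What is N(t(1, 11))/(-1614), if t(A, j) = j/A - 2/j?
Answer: -119/17754 ≈ -0.0067027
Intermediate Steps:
t(A, j) = -2/j + j/A
N(t(1, 11))/(-1614) = (-2/11 + 11/1)/(-1614) = (-2*1/11 + 11*1)*(-1/1614) = (-2/11 + 11)*(-1/1614) = (119/11)*(-1/1614) = -119/17754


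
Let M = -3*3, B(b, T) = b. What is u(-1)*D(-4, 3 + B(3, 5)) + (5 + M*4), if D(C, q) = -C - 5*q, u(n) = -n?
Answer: -57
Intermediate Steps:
M = -9
u(-1)*D(-4, 3 + B(3, 5)) + (5 + M*4) = (-1*(-1))*(-1*(-4) - 5*(3 + 3)) + (5 - 9*4) = 1*(4 - 5*6) + (5 - 36) = 1*(4 - 30) - 31 = 1*(-26) - 31 = -26 - 31 = -57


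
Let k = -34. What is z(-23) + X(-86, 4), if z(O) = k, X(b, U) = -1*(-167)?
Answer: 133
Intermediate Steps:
X(b, U) = 167
z(O) = -34
z(-23) + X(-86, 4) = -34 + 167 = 133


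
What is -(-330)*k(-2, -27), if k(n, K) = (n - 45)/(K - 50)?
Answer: 1410/7 ≈ 201.43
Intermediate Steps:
k(n, K) = (-45 + n)/(-50 + K)
-(-330)*k(-2, -27) = -(-330)*(-45 - 2)/(-50 - 27) = -(-330)*-47/(-77) = -(-330)*(-1/77*(-47)) = -(-330)*47/77 = -1*(-1410/7) = 1410/7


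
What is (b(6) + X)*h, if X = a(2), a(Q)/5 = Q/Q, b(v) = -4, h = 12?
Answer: 12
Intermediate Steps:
a(Q) = 5 (a(Q) = 5*(Q/Q) = 5*1 = 5)
X = 5
(b(6) + X)*h = (-4 + 5)*12 = 1*12 = 12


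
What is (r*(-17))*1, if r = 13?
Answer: -221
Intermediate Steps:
(r*(-17))*1 = (13*(-17))*1 = -221*1 = -221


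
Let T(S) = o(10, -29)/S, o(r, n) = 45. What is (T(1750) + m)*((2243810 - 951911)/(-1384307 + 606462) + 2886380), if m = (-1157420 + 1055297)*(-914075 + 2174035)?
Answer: -14444304909681790953749313/38892250 ≈ -3.7139e+17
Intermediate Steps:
T(S) = 45/S
m = -128670895080 (m = -102123*1259960 = -128670895080)
(T(1750) + m)*((2243810 - 951911)/(-1384307 + 606462) + 2886380) = (45/1750 - 128670895080)*((2243810 - 951911)/(-1384307 + 606462) + 2886380) = (45*(1/1750) - 128670895080)*(1291899/(-777845) + 2886380) = (9/350 - 128670895080)*(1291899*(-1/777845) + 2886380) = -45034813277991*(-1291899/777845 + 2886380)/350 = -45034813277991/350*2245154959201/777845 = -14444304909681790953749313/38892250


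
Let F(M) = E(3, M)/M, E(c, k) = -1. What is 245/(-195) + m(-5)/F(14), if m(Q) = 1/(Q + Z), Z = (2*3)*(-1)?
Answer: 7/429 ≈ 0.016317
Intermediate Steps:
Z = -6 (Z = 6*(-1) = -6)
F(M) = -1/M
m(Q) = 1/(-6 + Q) (m(Q) = 1/(Q - 6) = 1/(-6 + Q))
245/(-195) + m(-5)/F(14) = 245/(-195) + 1/((-6 - 5)*((-1/14))) = 245*(-1/195) + 1/((-11)*((-1*1/14))) = -49/39 - 1/(11*(-1/14)) = -49/39 - 1/11*(-14) = -49/39 + 14/11 = 7/429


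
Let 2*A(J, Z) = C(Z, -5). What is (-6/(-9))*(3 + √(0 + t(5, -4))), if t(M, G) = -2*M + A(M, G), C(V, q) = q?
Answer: 2 + 5*I*√2/3 ≈ 2.0 + 2.357*I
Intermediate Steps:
A(J, Z) = -5/2 (A(J, Z) = (½)*(-5) = -5/2)
t(M, G) = -5/2 - 2*M (t(M, G) = -2*M - 5/2 = -5/2 - 2*M)
(-6/(-9))*(3 + √(0 + t(5, -4))) = (-6/(-9))*(3 + √(0 + (-5/2 - 2*5))) = (-6*(-⅑))*(3 + √(0 + (-5/2 - 10))) = 2*(3 + √(0 - 25/2))/3 = 2*(3 + √(-25/2))/3 = 2*(3 + 5*I*√2/2)/3 = 2 + 5*I*√2/3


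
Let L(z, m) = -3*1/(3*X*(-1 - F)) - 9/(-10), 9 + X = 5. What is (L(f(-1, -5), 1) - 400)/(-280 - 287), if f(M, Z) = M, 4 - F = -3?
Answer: 3041/4320 ≈ 0.70394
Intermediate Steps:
F = 7 (F = 4 - 1*(-3) = 4 + 3 = 7)
X = -4 (X = -9 + 5 = -4)
L(z, m) = 139/160 (L(z, m) = -3*(-1/(12*(-1 - 1*7))) - 9/(-10) = -3*(-1/(12*(-1 - 7))) - 9*(-⅒) = -3/(-8*3*(-4)) + 9/10 = -3/((-24*(-4))) + 9/10 = -3/96 + 9/10 = -3*1/96 + 9/10 = -1/32 + 9/10 = 139/160)
(L(f(-1, -5), 1) - 400)/(-280 - 287) = (139/160 - 400)/(-280 - 287) = -63861/160/(-567) = -63861/160*(-1/567) = 3041/4320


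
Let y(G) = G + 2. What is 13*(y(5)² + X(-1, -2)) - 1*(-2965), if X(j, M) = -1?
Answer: 3589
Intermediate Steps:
y(G) = 2 + G
13*(y(5)² + X(-1, -2)) - 1*(-2965) = 13*((2 + 5)² - 1) - 1*(-2965) = 13*(7² - 1) + 2965 = 13*(49 - 1) + 2965 = 13*48 + 2965 = 624 + 2965 = 3589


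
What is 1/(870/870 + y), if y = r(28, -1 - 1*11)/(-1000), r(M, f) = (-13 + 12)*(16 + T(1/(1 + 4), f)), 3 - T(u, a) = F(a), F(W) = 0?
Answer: 1000/1019 ≈ 0.98135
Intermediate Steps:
T(u, a) = 3 (T(u, a) = 3 - 1*0 = 3 + 0 = 3)
r(M, f) = -19 (r(M, f) = (-13 + 12)*(16 + 3) = -1*19 = -19)
y = 19/1000 (y = -19/(-1000) = -19*(-1/1000) = 19/1000 ≈ 0.019000)
1/(870/870 + y) = 1/(870/870 + 19/1000) = 1/(870*(1/870) + 19/1000) = 1/(1 + 19/1000) = 1/(1019/1000) = 1000/1019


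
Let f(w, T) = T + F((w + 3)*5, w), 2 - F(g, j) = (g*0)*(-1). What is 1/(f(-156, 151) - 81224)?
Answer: -1/81071 ≈ -1.2335e-5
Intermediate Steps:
F(g, j) = 2 (F(g, j) = 2 - g*0*(-1) = 2 - 0*(-1) = 2 - 1*0 = 2 + 0 = 2)
f(w, T) = 2 + T (f(w, T) = T + 2 = 2 + T)
1/(f(-156, 151) - 81224) = 1/((2 + 151) - 81224) = 1/(153 - 81224) = 1/(-81071) = -1/81071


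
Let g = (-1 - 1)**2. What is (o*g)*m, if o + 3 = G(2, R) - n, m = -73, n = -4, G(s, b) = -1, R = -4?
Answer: 0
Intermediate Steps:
o = 0 (o = -3 + (-1 - 1*(-4)) = -3 + (-1 + 4) = -3 + 3 = 0)
g = 4 (g = (-2)**2 = 4)
(o*g)*m = (0*4)*(-73) = 0*(-73) = 0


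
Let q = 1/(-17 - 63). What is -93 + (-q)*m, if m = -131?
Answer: -7571/80 ≈ -94.637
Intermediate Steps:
q = -1/80 (q = 1/(-80) = -1/80 ≈ -0.012500)
-93 + (-q)*m = -93 - 1*(-1/80)*(-131) = -93 + (1/80)*(-131) = -93 - 131/80 = -7571/80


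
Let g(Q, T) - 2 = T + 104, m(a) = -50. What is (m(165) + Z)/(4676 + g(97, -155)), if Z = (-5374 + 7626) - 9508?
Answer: -7306/4627 ≈ -1.5790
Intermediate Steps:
Z = -7256 (Z = 2252 - 9508 = -7256)
g(Q, T) = 106 + T (g(Q, T) = 2 + (T + 104) = 2 + (104 + T) = 106 + T)
(m(165) + Z)/(4676 + g(97, -155)) = (-50 - 7256)/(4676 + (106 - 155)) = -7306/(4676 - 49) = -7306/4627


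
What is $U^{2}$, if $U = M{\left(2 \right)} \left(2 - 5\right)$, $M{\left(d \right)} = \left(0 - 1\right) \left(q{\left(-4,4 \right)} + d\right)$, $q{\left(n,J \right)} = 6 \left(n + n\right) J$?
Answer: $324900$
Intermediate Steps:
$q{\left(n,J \right)} = 12 J n$ ($q{\left(n,J \right)} = 6 \cdot 2 n J = 12 n J = 12 J n$)
$M{\left(d \right)} = 192 - d$ ($M{\left(d \right)} = \left(0 - 1\right) \left(12 \cdot 4 \left(-4\right) + d\right) = - (-192 + d) = 192 - d$)
$U = -570$ ($U = \left(192 - 2\right) \left(2 - 5\right) = \left(192 - 2\right) \left(-3\right) = 190 \left(-3\right) = -570$)
$U^{2} = \left(-570\right)^{2} = 324900$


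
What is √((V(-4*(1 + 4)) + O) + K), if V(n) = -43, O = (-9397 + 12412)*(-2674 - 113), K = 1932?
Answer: 2*I*√2100229 ≈ 2898.4*I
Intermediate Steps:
O = -8402805 (O = 3015*(-2787) = -8402805)
√((V(-4*(1 + 4)) + O) + K) = √((-43 - 8402805) + 1932) = √(-8402848 + 1932) = √(-8400916) = 2*I*√2100229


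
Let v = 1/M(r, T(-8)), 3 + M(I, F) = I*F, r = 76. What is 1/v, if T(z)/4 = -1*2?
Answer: -611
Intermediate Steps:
T(z) = -8 (T(z) = 4*(-1*2) = 4*(-2) = -8)
M(I, F) = -3 + F*I (M(I, F) = -3 + I*F = -3 + F*I)
v = -1/611 (v = 1/(-3 - 8*76) = 1/(-3 - 608) = 1/(-611) = -1/611 ≈ -0.0016367)
1/v = 1/(-1/611) = -611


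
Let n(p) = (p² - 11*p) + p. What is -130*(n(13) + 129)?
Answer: -21840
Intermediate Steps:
n(p) = p² - 10*p
-130*(n(13) + 129) = -130*(13*(-10 + 13) + 129) = -130*(13*3 + 129) = -130*(39 + 129) = -130*168 = -21840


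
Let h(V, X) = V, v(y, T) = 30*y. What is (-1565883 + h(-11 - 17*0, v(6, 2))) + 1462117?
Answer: -103777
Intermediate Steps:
(-1565883 + h(-11 - 17*0, v(6, 2))) + 1462117 = (-1565883 + (-11 - 17*0)) + 1462117 = (-1565883 + (-11 + 0)) + 1462117 = (-1565883 - 11) + 1462117 = -1565894 + 1462117 = -103777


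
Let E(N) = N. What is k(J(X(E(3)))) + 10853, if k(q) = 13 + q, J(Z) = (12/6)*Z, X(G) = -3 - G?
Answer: 10854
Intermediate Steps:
J(Z) = 2*Z (J(Z) = (12*(⅙))*Z = 2*Z)
k(J(X(E(3)))) + 10853 = (13 + 2*(-3 - 1*3)) + 10853 = (13 + 2*(-3 - 3)) + 10853 = (13 + 2*(-6)) + 10853 = (13 - 12) + 10853 = 1 + 10853 = 10854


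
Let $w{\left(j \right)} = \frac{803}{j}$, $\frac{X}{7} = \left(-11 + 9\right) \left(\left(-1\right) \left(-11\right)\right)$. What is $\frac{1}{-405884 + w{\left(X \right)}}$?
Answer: $- \frac{14}{5682449} \approx -2.4637 \cdot 10^{-6}$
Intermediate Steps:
$X = -154$ ($X = 7 \left(-11 + 9\right) \left(\left(-1\right) \left(-11\right)\right) = 7 \left(\left(-2\right) 11\right) = 7 \left(-22\right) = -154$)
$\frac{1}{-405884 + w{\left(X \right)}} = \frac{1}{-405884 + \frac{803}{-154}} = \frac{1}{-405884 + 803 \left(- \frac{1}{154}\right)} = \frac{1}{-405884 - \frac{73}{14}} = \frac{1}{- \frac{5682449}{14}} = - \frac{14}{5682449}$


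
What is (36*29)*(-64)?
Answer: -66816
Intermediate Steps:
(36*29)*(-64) = 1044*(-64) = -66816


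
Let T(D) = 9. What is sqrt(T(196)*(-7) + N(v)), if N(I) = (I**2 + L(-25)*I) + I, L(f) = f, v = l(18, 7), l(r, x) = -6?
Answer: 3*sqrt(13) ≈ 10.817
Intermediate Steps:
v = -6
N(I) = I**2 - 24*I (N(I) = (I**2 - 25*I) + I = I**2 - 24*I)
sqrt(T(196)*(-7) + N(v)) = sqrt(9*(-7) - 6*(-24 - 6)) = sqrt(-63 - 6*(-30)) = sqrt(-63 + 180) = sqrt(117) = 3*sqrt(13)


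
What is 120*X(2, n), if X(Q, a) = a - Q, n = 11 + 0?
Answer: 1080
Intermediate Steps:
n = 11
120*X(2, n) = 120*(11 - 1*2) = 120*(11 - 2) = 120*9 = 1080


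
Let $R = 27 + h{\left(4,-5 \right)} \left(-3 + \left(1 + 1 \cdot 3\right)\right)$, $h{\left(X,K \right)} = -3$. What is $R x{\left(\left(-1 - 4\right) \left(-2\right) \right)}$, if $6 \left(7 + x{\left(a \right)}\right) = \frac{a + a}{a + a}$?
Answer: $-164$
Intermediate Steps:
$x{\left(a \right)} = - \frac{41}{6}$ ($x{\left(a \right)} = -7 + \frac{\left(a + a\right) \frac{1}{a + a}}{6} = -7 + \frac{2 a \frac{1}{2 a}}{6} = -7 + \frac{1}{6} \cdot 1 = -7 + \frac{1}{6} = - \frac{41}{6}$)
$R = 24$ ($R = 27 - 3 \left(-3 + \left(1 + 1 \cdot 3\right)\right) = 27 - 3 \left(-3 + \left(1 + 3\right)\right) = 27 - 3 \left(-3 + 4\right) = 27 - 3 = 24$)
$R x{\left(\left(-1 - 4\right) \left(-2\right) \right)} = 24 \left(- \frac{41}{6}\right) = -164$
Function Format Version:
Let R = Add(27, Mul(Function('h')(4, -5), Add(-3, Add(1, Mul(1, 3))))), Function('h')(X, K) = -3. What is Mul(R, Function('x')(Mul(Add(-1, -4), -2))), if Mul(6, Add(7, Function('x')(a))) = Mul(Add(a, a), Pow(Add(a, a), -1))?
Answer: -164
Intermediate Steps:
Function('x')(a) = Rational(-41, 6) (Function('x')(a) = Add(-7, Mul(Rational(1, 6), Mul(Add(a, a), Pow(Add(a, a), -1)))) = Add(-7, Mul(Rational(1, 6), Mul(Mul(2, a), Pow(Mul(2, a), -1)))) = Add(-7, Mul(Rational(1, 6), Mul(Mul(2, a), Mul(Rational(1, 2), Pow(a, -1))))) = Add(-7, Mul(Rational(1, 6), 1)) = Add(-7, Rational(1, 6)) = Rational(-41, 6))
R = 24 (R = Add(27, Mul(-3, Add(-3, Add(1, Mul(1, 3))))) = Add(27, Mul(-3, Add(-3, Add(1, 3)))) = Add(27, Mul(-3, Add(-3, 4))) = Add(27, Mul(-3, 1)) = Add(27, -3) = 24)
Mul(R, Function('x')(Mul(Add(-1, -4), -2))) = Mul(24, Rational(-41, 6)) = -164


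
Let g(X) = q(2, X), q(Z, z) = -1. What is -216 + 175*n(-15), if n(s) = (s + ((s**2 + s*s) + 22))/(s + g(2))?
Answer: -83431/16 ≈ -5214.4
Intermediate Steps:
g(X) = -1
n(s) = (22 + s + 2*s**2)/(-1 + s) (n(s) = (s + ((s**2 + s*s) + 22))/(s - 1) = (s + ((s**2 + s**2) + 22))/(-1 + s) = (s + (2*s**2 + 22))/(-1 + s) = (s + (22 + 2*s**2))/(-1 + s) = (22 + s + 2*s**2)/(-1 + s))
-216 + 175*n(-15) = -216 + 175*((22 - 15 + 2*(-15)**2)/(-1 - 15)) = -216 + 175*((22 - 15 + 2*225)/(-16)) = -216 + 175*(-(22 - 15 + 450)/16) = -216 + 175*(-1/16*457) = -216 + 175*(-457/16) = -216 - 79975/16 = -83431/16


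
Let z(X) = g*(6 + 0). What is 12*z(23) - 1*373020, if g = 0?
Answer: -373020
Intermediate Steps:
z(X) = 0 (z(X) = 0*(6 + 0) = 0*6 = 0)
12*z(23) - 1*373020 = 12*0 - 1*373020 = 0 - 373020 = -373020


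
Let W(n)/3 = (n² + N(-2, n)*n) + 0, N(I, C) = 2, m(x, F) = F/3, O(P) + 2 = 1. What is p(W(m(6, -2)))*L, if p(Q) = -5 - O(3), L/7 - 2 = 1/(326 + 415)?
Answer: -41524/741 ≈ -56.038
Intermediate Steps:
O(P) = -1 (O(P) = -2 + 1 = -1)
m(x, F) = F/3 (m(x, F) = F*(⅓) = F/3)
L = 10381/741 (L = 14 + 7/(326 + 415) = 14 + 7/741 = 10381/741 ≈ 14.009)
W(n) = 3*n² + 6*n (W(n) = 3*((n² + 2*n) + 0) = 3*(n² + 2*n) = 3*n² + 6*n)
p(Q) = -4 (p(Q) = -5 - 1*(-1) = -5 + 1 = -4)
p(W(m(6, -2)))*L = -4*10381/741 = -41524/741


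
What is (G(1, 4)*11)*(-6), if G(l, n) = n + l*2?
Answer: -396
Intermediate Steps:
G(l, n) = n + 2*l
(G(1, 4)*11)*(-6) = ((4 + 2*1)*11)*(-6) = ((4 + 2)*11)*(-6) = (6*11)*(-6) = 66*(-6) = -396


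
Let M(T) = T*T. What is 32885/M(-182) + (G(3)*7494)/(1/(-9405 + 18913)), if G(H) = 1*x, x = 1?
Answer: 2360182814933/33124 ≈ 7.1253e+7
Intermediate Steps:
G(H) = 1 (G(H) = 1*1 = 1)
M(T) = T²
32885/M(-182) + (G(3)*7494)/(1/(-9405 + 18913)) = 32885/((-182)²) + (1*7494)/(1/(-9405 + 18913)) = 32885/33124 + 7494/(1/9508) = 32885*(1/33124) + 7494/(1/9508) = 32885/33124 + 7494*9508 = 32885/33124 + 71252952 = 2360182814933/33124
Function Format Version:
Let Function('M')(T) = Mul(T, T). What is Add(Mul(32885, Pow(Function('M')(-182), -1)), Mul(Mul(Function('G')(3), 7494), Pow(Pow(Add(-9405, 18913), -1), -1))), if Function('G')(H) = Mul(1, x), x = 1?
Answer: Rational(2360182814933, 33124) ≈ 7.1253e+7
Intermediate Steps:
Function('G')(H) = 1 (Function('G')(H) = Mul(1, 1) = 1)
Function('M')(T) = Pow(T, 2)
Add(Mul(32885, Pow(Function('M')(-182), -1)), Mul(Mul(Function('G')(3), 7494), Pow(Pow(Add(-9405, 18913), -1), -1))) = Add(Mul(32885, Pow(Pow(-182, 2), -1)), Mul(Mul(1, 7494), Pow(Pow(Add(-9405, 18913), -1), -1))) = Add(Mul(32885, Pow(33124, -1)), Mul(7494, Pow(Pow(9508, -1), -1))) = Add(Mul(32885, Rational(1, 33124)), Mul(7494, Pow(Rational(1, 9508), -1))) = Add(Rational(32885, 33124), Mul(7494, 9508)) = Add(Rational(32885, 33124), 71252952) = Rational(2360182814933, 33124)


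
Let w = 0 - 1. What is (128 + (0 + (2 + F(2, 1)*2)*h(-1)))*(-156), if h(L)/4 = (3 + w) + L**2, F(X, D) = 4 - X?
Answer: -31200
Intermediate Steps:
w = -1
h(L) = 8 + 4*L**2 (h(L) = 4*((3 - 1) + L**2) = 4*(2 + L**2) = 8 + 4*L**2)
(128 + (0 + (2 + F(2, 1)*2)*h(-1)))*(-156) = (128 + (0 + (2 + (4 - 1*2)*2)*(8 + 4*(-1)**2)))*(-156) = (128 + (0 + (2 + (4 - 2)*2)*(8 + 4*1)))*(-156) = (128 + (0 + (2 + 2*2)*(8 + 4)))*(-156) = (128 + (0 + (2 + 4)*12))*(-156) = (128 + (0 + 6*12))*(-156) = (128 + (0 + 72))*(-156) = (128 + 72)*(-156) = 200*(-156) = -31200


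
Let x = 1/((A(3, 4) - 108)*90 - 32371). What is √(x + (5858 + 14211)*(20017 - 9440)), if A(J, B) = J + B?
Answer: 2*√91223722729228278/41461 ≈ 14569.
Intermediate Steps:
A(J, B) = B + J
x = -1/41461 (x = 1/(((4 + 3) - 108)*90 - 32371) = 1/((7 - 108)*90 - 32371) = 1/(-101*90 - 32371) = 1/(-9090 - 32371) = 1/(-41461) = -1/41461 ≈ -2.4119e-5)
√(x + (5858 + 14211)*(20017 - 9440)) = √(-1/41461 + (5858 + 14211)*(20017 - 9440)) = √(-1/41461 + 20069*10577) = √(-1/41461 + 212269813) = √(8800918716792/41461) = 2*√91223722729228278/41461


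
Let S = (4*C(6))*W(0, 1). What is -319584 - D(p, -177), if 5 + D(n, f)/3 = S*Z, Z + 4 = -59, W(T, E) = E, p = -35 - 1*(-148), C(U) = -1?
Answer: -320325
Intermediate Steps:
p = 113 (p = -35 + 148 = 113)
Z = -63 (Z = -4 - 59 = -63)
S = -4 (S = (4*(-1))*1 = -4*1 = -4)
D(n, f) = 741 (D(n, f) = -15 + 3*(-4*(-63)) = -15 + 3*252 = -15 + 756 = 741)
-319584 - D(p, -177) = -319584 - 1*741 = -319584 - 741 = -320325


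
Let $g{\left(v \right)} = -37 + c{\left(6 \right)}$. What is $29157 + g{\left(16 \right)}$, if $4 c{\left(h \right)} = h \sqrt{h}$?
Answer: $29120 + \frac{3 \sqrt{6}}{2} \approx 29124.0$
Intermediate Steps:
$c{\left(h \right)} = \frac{h^{\frac{3}{2}}}{4}$ ($c{\left(h \right)} = \frac{h \sqrt{h}}{4} = \frac{h^{\frac{3}{2}}}{4}$)
$g{\left(v \right)} = -37 + \frac{3 \sqrt{6}}{2}$ ($g{\left(v \right)} = -37 + \frac{6^{\frac{3}{2}}}{4} = -37 + \frac{6 \sqrt{6}}{4} = -37 + \frac{3 \sqrt{6}}{2}$)
$29157 + g{\left(16 \right)} = 29157 - \left(37 - \frac{3 \sqrt{6}}{2}\right) = 29120 + \frac{3 \sqrt{6}}{2}$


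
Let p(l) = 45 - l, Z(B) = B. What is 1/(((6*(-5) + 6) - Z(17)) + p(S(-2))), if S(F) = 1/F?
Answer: 2/9 ≈ 0.22222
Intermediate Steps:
1/(((6*(-5) + 6) - Z(17)) + p(S(-2))) = 1/(((6*(-5) + 6) - 1*17) + (45 - 1/(-2))) = 1/(((-30 + 6) - 17) + (45 - 1*(-½))) = 1/((-24 - 17) + (45 + ½)) = 1/(-41 + 91/2) = 1/(9/2) = 2/9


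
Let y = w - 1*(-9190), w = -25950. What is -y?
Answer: 16760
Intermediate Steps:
y = -16760 (y = -25950 - 1*(-9190) = -25950 + 9190 = -16760)
-y = -1*(-16760) = 16760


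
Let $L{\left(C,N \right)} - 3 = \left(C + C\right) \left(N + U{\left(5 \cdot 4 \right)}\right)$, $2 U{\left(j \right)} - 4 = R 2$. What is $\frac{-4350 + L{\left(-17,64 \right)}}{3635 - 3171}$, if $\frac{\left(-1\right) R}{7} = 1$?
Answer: $- \frac{6353}{464} \approx -13.692$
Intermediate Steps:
$R = -7$ ($R = \left(-7\right) 1 = -7$)
$U{\left(j \right)} = -5$ ($U{\left(j \right)} = 2 + \frac{\left(-7\right) 2}{2} = 2 + \frac{1}{2} \left(-14\right) = 2 - 7 = -5$)
$L{\left(C,N \right)} = 3 + 2 C \left(-5 + N\right)$ ($L{\left(C,N \right)} = 3 + \left(C + C\right) \left(N - 5\right) = 3 + 2 C \left(-5 + N\right)$)
$\frac{-4350 + L{\left(-17,64 \right)}}{3635 - 3171} = \frac{-4350 + \left(3 - -170 + 2 \left(-17\right) 64\right)}{3635 - 3171} = \frac{-4350 + \left(3 + 170 - 2176\right)}{464} = \left(-4350 - 2003\right) \frac{1}{464} = \left(-6353\right) \frac{1}{464} = - \frac{6353}{464}$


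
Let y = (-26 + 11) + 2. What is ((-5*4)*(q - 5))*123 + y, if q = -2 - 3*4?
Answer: 46727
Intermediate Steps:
y = -13 (y = -15 + 2 = -13)
q = -14 (q = -2 - 12 = -14)
((-5*4)*(q - 5))*123 + y = ((-5*4)*(-14 - 5))*123 - 13 = -20*(-19)*123 - 13 = 380*123 - 13 = 46740 - 13 = 46727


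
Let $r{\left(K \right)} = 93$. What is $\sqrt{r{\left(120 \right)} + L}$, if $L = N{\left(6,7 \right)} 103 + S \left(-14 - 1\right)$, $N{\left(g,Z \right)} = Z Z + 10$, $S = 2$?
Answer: $2 \sqrt{1535} \approx 78.358$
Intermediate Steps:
$N{\left(g,Z \right)} = 10 + Z^{2}$ ($N{\left(g,Z \right)} = Z^{2} + 10 = 10 + Z^{2}$)
$L = 6047$ ($L = \left(10 + 7^{2}\right) 103 + 2 \left(-14 - 1\right) = \left(10 + 49\right) 103 + 2 \left(-15\right) = 59 \cdot 103 - 30 = 6077 - 30 = 6047$)
$\sqrt{r{\left(120 \right)} + L} = \sqrt{93 + 6047} = \sqrt{6140} = 2 \sqrt{1535}$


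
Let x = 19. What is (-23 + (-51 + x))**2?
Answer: 3025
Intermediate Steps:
(-23 + (-51 + x))**2 = (-23 + (-51 + 19))**2 = (-23 - 32)**2 = (-55)**2 = 3025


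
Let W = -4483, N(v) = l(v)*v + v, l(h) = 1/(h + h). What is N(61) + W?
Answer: -8843/2 ≈ -4421.5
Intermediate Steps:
l(h) = 1/(2*h)
N(v) = 1/2 + v (N(v) = (1/(2*v))*v + v = 1/2 + v)
N(61) + W = (1/2 + 61) - 4483 = 123/2 - 4483 = -8843/2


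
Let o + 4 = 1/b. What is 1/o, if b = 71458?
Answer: -71458/285831 ≈ -0.25000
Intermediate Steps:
o = -285831/71458 (o = -4 + 1/71458 = -285831/71458 ≈ -4.0000)
1/o = 1/(-285831/71458) = -71458/285831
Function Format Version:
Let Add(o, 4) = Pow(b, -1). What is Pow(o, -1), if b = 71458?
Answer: Rational(-71458, 285831) ≈ -0.25000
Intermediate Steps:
o = Rational(-285831, 71458) (o = Add(-4, Pow(71458, -1)) = Add(-4, Rational(1, 71458)) = Rational(-285831, 71458) ≈ -4.0000)
Pow(o, -1) = Pow(Rational(-285831, 71458), -1) = Rational(-71458, 285831)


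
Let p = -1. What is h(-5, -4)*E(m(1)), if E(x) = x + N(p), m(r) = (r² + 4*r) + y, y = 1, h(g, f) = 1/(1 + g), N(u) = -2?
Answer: -1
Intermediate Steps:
m(r) = 1 + r² + 4*r (m(r) = (r² + 4*r) + 1 = 1 + r² + 4*r)
E(x) = -2 + x (E(x) = x - 2 = -2 + x)
h(-5, -4)*E(m(1)) = (-2 + (1 + 1² + 4*1))/(1 - 5) = (-2 + (1 + 1 + 4))/(-4) = -(-2 + 6)/4 = -¼*4 = -1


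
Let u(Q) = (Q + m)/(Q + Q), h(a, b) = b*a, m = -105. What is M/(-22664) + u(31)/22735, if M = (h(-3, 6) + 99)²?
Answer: -4624932953/15973247240 ≈ -0.28954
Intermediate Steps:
h(a, b) = a*b
u(Q) = (-105 + Q)/(2*Q) (u(Q) = (Q - 105)/(Q + Q) = (-105 + Q)/((2*Q)) = (-105 + Q)*(1/(2*Q)) = (-105 + Q)/(2*Q))
M = 6561 (M = (-3*6 + 99)² = (-18 + 99)² = 81² = 6561)
M/(-22664) + u(31)/22735 = 6561/(-22664) + ((½)*(-105 + 31)/31)/22735 = 6561*(-1/22664) + ((½)*(1/31)*(-74))*(1/22735) = -6561/22664 - 37/31*1/22735 = -6561/22664 - 37/704785 = -4624932953/15973247240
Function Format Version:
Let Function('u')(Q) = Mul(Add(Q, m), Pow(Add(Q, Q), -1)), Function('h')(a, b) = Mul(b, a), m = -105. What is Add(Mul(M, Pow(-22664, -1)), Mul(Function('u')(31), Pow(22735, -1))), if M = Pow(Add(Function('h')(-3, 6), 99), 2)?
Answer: Rational(-4624932953, 15973247240) ≈ -0.28954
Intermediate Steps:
Function('h')(a, b) = Mul(a, b)
Function('u')(Q) = Mul(Rational(1, 2), Pow(Q, -1), Add(-105, Q)) (Function('u')(Q) = Mul(Add(Q, -105), Pow(Add(Q, Q), -1)) = Mul(Add(-105, Q), Pow(Mul(2, Q), -1)) = Mul(Add(-105, Q), Mul(Rational(1, 2), Pow(Q, -1))) = Mul(Rational(1, 2), Pow(Q, -1), Add(-105, Q)))
M = 6561 (M = Pow(Add(Mul(-3, 6), 99), 2) = Pow(Add(-18, 99), 2) = Pow(81, 2) = 6561)
Add(Mul(M, Pow(-22664, -1)), Mul(Function('u')(31), Pow(22735, -1))) = Add(Mul(6561, Pow(-22664, -1)), Mul(Mul(Rational(1, 2), Pow(31, -1), Add(-105, 31)), Pow(22735, -1))) = Add(Mul(6561, Rational(-1, 22664)), Mul(Mul(Rational(1, 2), Rational(1, 31), -74), Rational(1, 22735))) = Add(Rational(-6561, 22664), Mul(Rational(-37, 31), Rational(1, 22735))) = Add(Rational(-6561, 22664), Rational(-37, 704785)) = Rational(-4624932953, 15973247240)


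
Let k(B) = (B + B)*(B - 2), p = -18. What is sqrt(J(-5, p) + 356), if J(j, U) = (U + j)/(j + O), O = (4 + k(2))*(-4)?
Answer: sqrt(157479)/21 ≈ 18.897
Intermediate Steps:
k(B) = 2*B*(-2 + B) (k(B) = (2*B)*(-2 + B) = 2*B*(-2 + B))
O = -16 (O = (4 + 2*2*(-2 + 2))*(-4) = (4 + 2*2*0)*(-4) = (4 + 0)*(-4) = 4*(-4) = -16)
J(j, U) = (U + j)/(-16 + j) (J(j, U) = (U + j)/(j - 16) = (U + j)/(-16 + j))
sqrt(J(-5, p) + 356) = sqrt((-18 - 5)/(-16 - 5) + 356) = sqrt(-23/(-21) + 356) = sqrt(-1/21*(-23) + 356) = sqrt(23/21 + 356) = sqrt(7499/21) = sqrt(157479)/21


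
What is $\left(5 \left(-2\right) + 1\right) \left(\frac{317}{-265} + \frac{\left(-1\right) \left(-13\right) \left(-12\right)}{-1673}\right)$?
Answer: $\frac{4401009}{443345} \approx 9.9268$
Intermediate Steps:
$\left(5 \left(-2\right) + 1\right) \left(\frac{317}{-265} + \frac{\left(-1\right) \left(-13\right) \left(-12\right)}{-1673}\right) = \left(-10 + 1\right) \left(317 \left(- \frac{1}{265}\right) + 13 \left(-12\right) \left(- \frac{1}{1673}\right)\right) = - 9 \left(- \frac{317}{265} - - \frac{156}{1673}\right) = - 9 \left(- \frac{317}{265} + \frac{156}{1673}\right) = \left(-9\right) \left(- \frac{489001}{443345}\right) = \frac{4401009}{443345}$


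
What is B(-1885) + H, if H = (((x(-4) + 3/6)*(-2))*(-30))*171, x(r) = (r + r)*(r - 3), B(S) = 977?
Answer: 580667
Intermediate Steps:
x(r) = 2*r*(-3 + r) (x(r) = (2*r)*(-3 + r) = 2*r*(-3 + r))
H = 579690 (H = (((2*(-4)*(-3 - 4) + 3/6)*(-2))*(-30))*171 = (((2*(-4)*(-7) + 3*(1/6))*(-2))*(-30))*171 = (((56 + 1/2)*(-2))*(-30))*171 = (((113/2)*(-2))*(-30))*171 = -113*(-30)*171 = 3390*171 = 579690)
B(-1885) + H = 977 + 579690 = 580667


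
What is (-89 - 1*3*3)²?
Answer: 9604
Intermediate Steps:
(-89 - 1*3*3)² = (-89 - 3*3)² = (-89 - 9)² = (-98)² = 9604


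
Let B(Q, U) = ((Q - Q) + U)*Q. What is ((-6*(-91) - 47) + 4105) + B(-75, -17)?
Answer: 5879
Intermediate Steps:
B(Q, U) = Q*U (B(Q, U) = (0 + U)*Q = U*Q = Q*U)
((-6*(-91) - 47) + 4105) + B(-75, -17) = ((-6*(-91) - 47) + 4105) - 75*(-17) = ((546 - 47) + 4105) + 1275 = (499 + 4105) + 1275 = 4604 + 1275 = 5879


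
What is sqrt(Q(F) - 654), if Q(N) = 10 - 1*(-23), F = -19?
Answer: 3*I*sqrt(69) ≈ 24.92*I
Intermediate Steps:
Q(N) = 33 (Q(N) = 10 + 23 = 33)
sqrt(Q(F) - 654) = sqrt(33 - 654) = sqrt(-621) = 3*I*sqrt(69)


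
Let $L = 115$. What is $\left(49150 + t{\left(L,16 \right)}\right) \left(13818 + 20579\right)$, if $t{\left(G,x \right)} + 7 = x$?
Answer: $1690922123$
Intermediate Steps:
$t{\left(G,x \right)} = -7 + x$
$\left(49150 + t{\left(L,16 \right)}\right) \left(13818 + 20579\right) = \left(49150 + \left(-7 + 16\right)\right) \left(13818 + 20579\right) = \left(49150 + 9\right) 34397 = 49159 \cdot 34397 = 1690922123$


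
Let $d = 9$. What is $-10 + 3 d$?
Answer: $17$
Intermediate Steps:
$-10 + 3 d = -10 + 3 \cdot 9 = -10 + 27 = 17$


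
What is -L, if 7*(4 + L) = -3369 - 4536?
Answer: 7933/7 ≈ 1133.3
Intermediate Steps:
L = -7933/7 (L = -4 + (-3369 - 4536)/7 = -4 + (⅐)*(-7905) = -4 - 7905/7 = -7933/7 ≈ -1133.3)
-L = -1*(-7933/7) = 7933/7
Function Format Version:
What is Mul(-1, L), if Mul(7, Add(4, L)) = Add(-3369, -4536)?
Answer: Rational(7933, 7) ≈ 1133.3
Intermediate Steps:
L = Rational(-7933, 7) (L = Add(-4, Mul(Rational(1, 7), Add(-3369, -4536))) = Add(-4, Mul(Rational(1, 7), -7905)) = Add(-4, Rational(-7905, 7)) = Rational(-7933, 7) ≈ -1133.3)
Mul(-1, L) = Mul(-1, Rational(-7933, 7)) = Rational(7933, 7)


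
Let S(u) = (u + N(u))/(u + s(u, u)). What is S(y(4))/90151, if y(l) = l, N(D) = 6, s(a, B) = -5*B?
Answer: -5/721208 ≈ -6.9328e-6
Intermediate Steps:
S(u) = -(6 + u)/(4*u) (S(u) = (u + 6)/(u - 5*u) = (6 + u)/((-4*u)) = (6 + u)*(-1/(4*u)) = -(6 + u)/(4*u))
S(y(4))/90151 = ((¼)*(-6 - 1*4)/4)/90151 = ((¼)*(¼)*(-6 - 4))*(1/90151) = ((¼)*(¼)*(-10))*(1/90151) = -5/8*1/90151 = -5/721208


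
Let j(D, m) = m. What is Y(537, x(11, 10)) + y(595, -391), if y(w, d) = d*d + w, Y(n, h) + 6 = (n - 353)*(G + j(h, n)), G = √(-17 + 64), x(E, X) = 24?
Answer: 252278 + 184*√47 ≈ 2.5354e+5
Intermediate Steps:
G = √47 ≈ 6.8557
Y(n, h) = -6 + (-353 + n)*(n + √47) (Y(n, h) = -6 + (n - 353)*(√47 + n) = -6 + (-353 + n)*(n + √47))
y(w, d) = w + d² (y(w, d) = d² + w = w + d²)
Y(537, x(11, 10)) + y(595, -391) = (-6 + 537² - 353*537 - 353*√47 + 537*√47) + (595 + (-391)²) = (-6 + 288369 - 189561 - 353*√47 + 537*√47) + (595 + 152881) = (98802 + 184*√47) + 153476 = 252278 + 184*√47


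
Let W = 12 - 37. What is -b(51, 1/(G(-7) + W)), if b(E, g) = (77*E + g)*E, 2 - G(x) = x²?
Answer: -4806631/24 ≈ -2.0028e+5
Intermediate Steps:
W = -25
G(x) = 2 - x²
b(E, g) = E*(g + 77*E) (b(E, g) = (g + 77*E)*E = E*(g + 77*E))
-b(51, 1/(G(-7) + W)) = -51*(1/((2 - 1*(-7)²) - 25) + 77*51) = -51*(1/((2 - 1*49) - 25) + 3927) = -51*(1/((2 - 49) - 25) + 3927) = -51*(1/(-47 - 25) + 3927) = -51*(1/(-72) + 3927) = -51*(-1/72 + 3927) = -51*282743/72 = -1*4806631/24 = -4806631/24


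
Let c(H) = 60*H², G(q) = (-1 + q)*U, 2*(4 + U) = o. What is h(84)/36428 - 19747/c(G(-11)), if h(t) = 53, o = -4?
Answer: -175714649/2832641280 ≈ -0.062032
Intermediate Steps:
U = -6 (U = -4 + (½)*(-4) = -4 - 2 = -6)
G(q) = 6 - 6*q (G(q) = (-1 + q)*(-6) = 6 - 6*q)
h(84)/36428 - 19747/c(G(-11)) = 53/36428 - 19747*1/(60*(6 - 6*(-11))²) = 53*(1/36428) - 19747*1/(60*(6 + 66)²) = 53/36428 - 19747/(60*72²) = 53/36428 - 19747/(60*5184) = 53/36428 - 19747/311040 = -175714649/2832641280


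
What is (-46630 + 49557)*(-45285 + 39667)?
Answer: -16443886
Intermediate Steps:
(-46630 + 49557)*(-45285 + 39667) = 2927*(-5618) = -16443886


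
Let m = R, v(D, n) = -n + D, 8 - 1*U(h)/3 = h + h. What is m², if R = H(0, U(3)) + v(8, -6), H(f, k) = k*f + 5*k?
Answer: 1936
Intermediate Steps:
U(h) = 24 - 6*h (U(h) = 24 - 3*(h + h) = 24 - 6*h)
v(D, n) = D - n
H(f, k) = 5*k + f*k (H(f, k) = f*k + 5*k = 5*k + f*k)
R = 44 (R = (24 - 6*3)*(5 + 0) + (8 - 1*(-6)) = (24 - 18)*5 + (8 + 6) = 6*5 + 14 = 30 + 14 = 44)
m = 44
m² = 44² = 1936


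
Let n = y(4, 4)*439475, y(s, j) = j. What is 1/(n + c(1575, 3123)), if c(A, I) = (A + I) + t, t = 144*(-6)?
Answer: 1/1761734 ≈ 5.6762e-7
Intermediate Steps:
t = -864
n = 1757900 (n = 4*439475 = 1757900)
c(A, I) = -864 + A + I (c(A, I) = (A + I) - 864 = -864 + A + I)
1/(n + c(1575, 3123)) = 1/(1757900 + (-864 + 1575 + 3123)) = 1/(1757900 + 3834) = 1/1761734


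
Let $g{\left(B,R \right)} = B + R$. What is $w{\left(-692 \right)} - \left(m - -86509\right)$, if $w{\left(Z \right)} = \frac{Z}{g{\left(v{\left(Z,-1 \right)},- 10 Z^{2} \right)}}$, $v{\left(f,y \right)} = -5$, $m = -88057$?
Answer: $\frac{7412823152}{4788645} \approx 1548.0$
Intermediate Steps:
$w{\left(Z \right)} = \frac{Z}{-5 - 10 Z^{2}}$
$w{\left(-692 \right)} - \left(m - -86509\right) = \left(-1\right) \left(-692\right) \frac{1}{5 + 10 \left(-692\right)^{2}} - \left(-88057 - -86509\right) = \left(-1\right) \left(-692\right) \frac{1}{5 + 10 \cdot 478864} - \left(-88057 + 86509\right) = \left(-1\right) \left(-692\right) \frac{1}{5 + 4788640} - -1548 = \left(-1\right) \left(-692\right) \frac{1}{4788645} + 1548 = \frac{692}{4788645} + 1548 = \frac{7412823152}{4788645}$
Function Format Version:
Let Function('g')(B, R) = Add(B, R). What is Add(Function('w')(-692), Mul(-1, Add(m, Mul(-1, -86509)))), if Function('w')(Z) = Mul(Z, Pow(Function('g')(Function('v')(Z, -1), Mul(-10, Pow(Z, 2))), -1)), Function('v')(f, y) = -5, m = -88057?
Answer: Rational(7412823152, 4788645) ≈ 1548.0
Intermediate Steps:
Function('w')(Z) = Mul(Z, Pow(Add(-5, Mul(-10, Pow(Z, 2))), -1))
Add(Function('w')(-692), Mul(-1, Add(m, Mul(-1, -86509)))) = Add(Mul(-1, -692, Pow(Add(5, Mul(10, Pow(-692, 2))), -1)), Mul(-1, Add(-88057, Mul(-1, -86509)))) = Add(Mul(-1, -692, Pow(Add(5, Mul(10, 478864)), -1)), Mul(-1, Add(-88057, 86509))) = Add(Mul(-1, -692, Pow(Add(5, 4788640), -1)), Mul(-1, -1548)) = Add(Mul(-1, -692, Pow(4788645, -1)), 1548) = Add(Mul(-1, -692, Rational(1, 4788645)), 1548) = Add(Rational(692, 4788645), 1548) = Rational(7412823152, 4788645)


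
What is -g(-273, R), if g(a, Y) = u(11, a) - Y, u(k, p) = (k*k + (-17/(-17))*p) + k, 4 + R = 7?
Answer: 144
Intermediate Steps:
R = 3 (R = -4 + 7 = 3)
u(k, p) = k + p + k² (u(k, p) = (k² + (-17*(-1/17))*p) + k = (k² + 1*p) + k = (k² + p) + k = (p + k²) + k = k + p + k²)
g(a, Y) = 132 + a - Y (g(a, Y) = (11 + a + 11²) - Y = (11 + a + 121) - Y = (132 + a) - Y = 132 + a - Y)
-g(-273, R) = -(132 - 273 - 1*3) = -(132 - 273 - 3) = -1*(-144) = 144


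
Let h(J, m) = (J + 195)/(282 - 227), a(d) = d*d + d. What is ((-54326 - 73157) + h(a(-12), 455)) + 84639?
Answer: -2356093/55 ≈ -42838.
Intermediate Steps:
a(d) = d + d² (a(d) = d² + d = d + d²)
h(J, m) = 39/11 + J/55 (h(J, m) = (195 + J)/55 = (195 + J)*(1/55) = 39/11 + J/55)
((-54326 - 73157) + h(a(-12), 455)) + 84639 = ((-54326 - 73157) + (39/11 + (-12*(1 - 12))/55)) + 84639 = (-127483 + (39/11 + (-12*(-11))/55)) + 84639 = (-127483 + (39/11 + (1/55)*132)) + 84639 = (-127483 + (39/11 + 12/5)) + 84639 = (-127483 + 327/55) + 84639 = -7011238/55 + 84639 = -2356093/55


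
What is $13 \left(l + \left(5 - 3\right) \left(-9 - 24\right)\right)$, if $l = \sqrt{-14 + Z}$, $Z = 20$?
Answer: $-858 + 13 \sqrt{6} \approx -826.16$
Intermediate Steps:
$l = \sqrt{6}$ ($l = \sqrt{-14 + 20} = \sqrt{6} \approx 2.4495$)
$13 \left(l + \left(5 - 3\right) \left(-9 - 24\right)\right) = 13 \left(\sqrt{6} + \left(5 - 3\right) \left(-9 - 24\right)\right) = 13 \left(\sqrt{6} + 2 \left(-33\right)\right) = 13 \left(\sqrt{6} - 66\right) = 13 \left(-66 + \sqrt{6}\right) = -858 + 13 \sqrt{6}$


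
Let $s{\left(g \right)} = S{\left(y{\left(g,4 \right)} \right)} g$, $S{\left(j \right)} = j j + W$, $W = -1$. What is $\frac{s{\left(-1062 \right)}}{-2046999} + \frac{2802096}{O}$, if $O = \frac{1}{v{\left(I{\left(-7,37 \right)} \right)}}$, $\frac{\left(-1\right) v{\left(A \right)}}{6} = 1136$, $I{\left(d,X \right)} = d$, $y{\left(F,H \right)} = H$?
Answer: $- \frac{13031936876896578}{682333} \approx -1.9099 \cdot 10^{10}$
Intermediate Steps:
$v{\left(A \right)} = -6816$ ($v{\left(A \right)} = \left(-6\right) 1136 = -6816$)
$S{\left(j \right)} = -1 + j^{2}$ ($S{\left(j \right)} = j j - 1 = j^{2} - 1 = -1 + j^{2}$)
$O = - \frac{1}{6816}$ ($O = \frac{1}{-6816} = - \frac{1}{6816} \approx -0.00014671$)
$s{\left(g \right)} = 15 g$ ($s{\left(g \right)} = \left(-1 + 4^{2}\right) g = \left(-1 + 16\right) g = 15 g$)
$\frac{s{\left(-1062 \right)}}{-2046999} + \frac{2802096}{O} = \frac{15 \left(-1062\right)}{-2046999} + \frac{2802096}{- \frac{1}{6816}} = \left(-15930\right) \left(- \frac{1}{2046999}\right) + 2802096 \left(-6816\right) = \frac{5310}{682333} - 19099086336 = - \frac{13031936876896578}{682333}$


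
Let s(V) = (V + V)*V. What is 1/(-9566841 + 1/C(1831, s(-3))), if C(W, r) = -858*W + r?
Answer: -1570980/15029315874181 ≈ -1.0453e-7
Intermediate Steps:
s(V) = 2*V² (s(V) = (2*V)*V = 2*V²)
C(W, r) = r - 858*W
1/(-9566841 + 1/C(1831, s(-3))) = 1/(-9566841 + 1/(2*(-3)² - 858*1831)) = 1/(-9566841 + 1/(2*9 - 1570998)) = 1/(-9566841 + 1/(18 - 1570998)) = 1/(-9566841 + 1/(-1570980)) = 1/(-9566841 - 1/1570980) = 1/(-15029315874181/1570980) = -1570980/15029315874181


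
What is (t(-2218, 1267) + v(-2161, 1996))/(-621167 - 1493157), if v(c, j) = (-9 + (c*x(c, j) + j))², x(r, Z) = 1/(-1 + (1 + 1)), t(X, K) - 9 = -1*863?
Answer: -14711/1057162 ≈ -0.013916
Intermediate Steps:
t(X, K) = -854 (t(X, K) = 9 - 1*863 = 9 - 863 = -854)
x(r, Z) = 1 (x(r, Z) = 1/(-1 + 2) = 1/1 = 1)
v(c, j) = (-9 + c + j)² (v(c, j) = (-9 + (c*1 + j))² = (-9 + (c + j))² = (-9 + c + j)²)
(t(-2218, 1267) + v(-2161, 1996))/(-621167 - 1493157) = (-854 + (-9 - 2161 + 1996)²)/(-621167 - 1493157) = (-854 + (-174)²)/(-2114324) = (-854 + 30276)*(-1/2114324) = 29422*(-1/2114324) = -14711/1057162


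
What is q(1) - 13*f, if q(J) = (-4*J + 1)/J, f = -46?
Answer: 595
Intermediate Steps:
q(J) = (1 - 4*J)/J
q(1) - 13*f = (-4 + 1/1) - 13*(-46) = (-4 + 1) + 598 = -3 + 598 = 595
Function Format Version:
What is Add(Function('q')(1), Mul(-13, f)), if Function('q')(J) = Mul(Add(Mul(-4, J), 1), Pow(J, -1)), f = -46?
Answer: 595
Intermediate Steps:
Function('q')(J) = Mul(Pow(J, -1), Add(1, Mul(-4, J))) (Function('q')(J) = Mul(Add(1, Mul(-4, J)), Pow(J, -1)) = Mul(Pow(J, -1), Add(1, Mul(-4, J))))
Add(Function('q')(1), Mul(-13, f)) = Add(Add(-4, Pow(1, -1)), Mul(-13, -46)) = Add(Add(-4, 1), 598) = Add(-3, 598) = 595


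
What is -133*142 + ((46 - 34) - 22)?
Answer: -18896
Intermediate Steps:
-133*142 + ((46 - 34) - 22) = -18886 + (12 - 22) = -18886 - 10 = -18896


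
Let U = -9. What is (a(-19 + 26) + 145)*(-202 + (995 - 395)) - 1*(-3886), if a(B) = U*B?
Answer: 36522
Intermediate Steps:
a(B) = -9*B
(a(-19 + 26) + 145)*(-202 + (995 - 395)) - 1*(-3886) = (-9*(-19 + 26) + 145)*(-202 + (995 - 395)) - 1*(-3886) = (-9*7 + 145)*(-202 + 600) + 3886 = (-63 + 145)*398 + 3886 = 82*398 + 3886 = 32636 + 3886 = 36522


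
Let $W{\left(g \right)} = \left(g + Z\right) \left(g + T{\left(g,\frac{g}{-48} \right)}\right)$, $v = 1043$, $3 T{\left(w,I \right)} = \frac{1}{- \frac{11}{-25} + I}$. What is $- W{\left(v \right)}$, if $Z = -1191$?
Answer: $\frac{3943477908}{25547} \approx 1.5436 \cdot 10^{5}$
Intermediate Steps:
$T{\left(w,I \right)} = \frac{1}{3 \left(\frac{11}{25} + I\right)}$ ($T{\left(w,I \right)} = \frac{1}{3 \left(- \frac{11}{-25} + I\right)} = \frac{1}{3 \left(\left(-11\right) \left(- \frac{1}{25}\right) + I\right)} = \frac{1}{3 \left(\frac{11}{25} + I\right)}$)
$W{\left(g \right)} = \left(-1191 + g\right) \left(g + \frac{25}{3 \left(11 - \frac{25 g}{48}\right)}\right)$ ($W{\left(g \right)} = \left(g - 1191\right) \left(g + \frac{25}{3 \left(11 + 25 \frac{g}{-48}\right)}\right) = \left(-1191 + g\right) \left(g + \frac{25}{3 \left(11 + 25 g \left(- \frac{1}{48}\right)\right)}\right) = \left(-1191 + g\right) \left(g + \frac{25}{3 \left(11 + 25 \left(- \frac{g}{48}\right)\right)}\right) = \left(-1191 + g\right) \left(g + \frac{25}{3 \left(11 - \frac{25 g}{48}\right)}\right)$)
$- W{\left(v \right)} = - \frac{-476400 + 400 \cdot 1043 + 1043 \left(-1191 + 1043\right) \left(528 - 26075\right)}{528 - 26075} = - \frac{-476400 + 417200 + 1043 \left(-148\right) \left(528 - 26075\right)}{528 - 26075} = - \frac{-476400 + 417200 + 1043 \left(-148\right) \left(-25547\right)}{-25547} = - \frac{\left(-1\right) \left(-476400 + 417200 + 3943537108\right)}{25547} = - \frac{\left(-1\right) 3943477908}{25547} = \left(-1\right) \left(- \frac{3943477908}{25547}\right) = \frac{3943477908}{25547}$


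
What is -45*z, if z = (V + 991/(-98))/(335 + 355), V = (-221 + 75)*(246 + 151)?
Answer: 17043801/4508 ≈ 3780.8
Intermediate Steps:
V = -57962 (V = -146*397 = -57962)
z = -5681267/67620 (z = (-57962 + 991/(-98))/(335 + 355) = (-57962 + 991*(-1/98))/690 = (-57962 - 991/98)*(1/690) = -5681267/98*1/690 = -5681267/67620 ≈ -84.018)
-45*z = -45*(-5681267/67620) = 17043801/4508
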